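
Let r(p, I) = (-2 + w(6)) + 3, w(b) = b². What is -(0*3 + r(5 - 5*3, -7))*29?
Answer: -1073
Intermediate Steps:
r(p, I) = 37 (r(p, I) = (-2 + 6²) + 3 = (-2 + 36) + 3 = 34 + 3 = 37)
-(0*3 + r(5 - 5*3, -7))*29 = -(0*3 + 37)*29 = -(0 + 37)*29 = -37*29 = -1*1073 = -1073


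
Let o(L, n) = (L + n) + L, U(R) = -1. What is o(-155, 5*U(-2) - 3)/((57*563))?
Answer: -106/10697 ≈ -0.0099093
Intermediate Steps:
o(L, n) = n + 2*L
o(-155, 5*U(-2) - 3)/((57*563)) = ((5*(-1) - 3) + 2*(-155))/((57*563)) = ((-5 - 3) - 310)/32091 = (-8 - 310)*(1/32091) = -318*1/32091 = -106/10697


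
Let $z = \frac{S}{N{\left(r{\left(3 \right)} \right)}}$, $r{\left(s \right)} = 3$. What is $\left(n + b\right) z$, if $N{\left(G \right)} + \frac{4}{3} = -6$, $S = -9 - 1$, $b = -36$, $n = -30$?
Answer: $-90$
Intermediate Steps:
$S = -10$ ($S = -9 - 1 = -10$)
$N{\left(G \right)} = - \frac{22}{3}$ ($N{\left(G \right)} = - \frac{4}{3} - 6 = - \frac{22}{3}$)
$z = \frac{15}{11}$ ($z = - \frac{10}{- \frac{22}{3}} = \left(-10\right) \left(- \frac{3}{22}\right) = \frac{15}{11} \approx 1.3636$)
$\left(n + b\right) z = \left(-30 - 36\right) \frac{15}{11} = \left(-66\right) \frac{15}{11} = -90$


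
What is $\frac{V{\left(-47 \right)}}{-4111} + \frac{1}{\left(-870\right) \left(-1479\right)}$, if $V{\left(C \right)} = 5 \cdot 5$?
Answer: $- \frac{32164139}{5289747030} \approx -0.0060805$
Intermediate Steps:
$V{\left(C \right)} = 25$
$\frac{V{\left(-47 \right)}}{-4111} + \frac{1}{\left(-870\right) \left(-1479\right)} = \frac{25}{-4111} + \frac{1}{\left(-870\right) \left(-1479\right)} = 25 \left(- \frac{1}{4111}\right) - - \frac{1}{1286730} = - \frac{25}{4111} + \frac{1}{1286730} = - \frac{32164139}{5289747030}$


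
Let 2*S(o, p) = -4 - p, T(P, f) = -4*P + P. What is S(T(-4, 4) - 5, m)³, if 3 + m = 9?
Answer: -125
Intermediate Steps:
T(P, f) = -3*P
m = 6 (m = -3 + 9 = 6)
S(o, p) = -2 - p/2 (S(o, p) = (-4 - p)/2 = -2 - p/2)
S(T(-4, 4) - 5, m)³ = (-2 - ½*6)³ = (-2 - 3)³ = (-5)³ = -125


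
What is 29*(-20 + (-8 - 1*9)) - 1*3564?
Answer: -4637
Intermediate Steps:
29*(-20 + (-8 - 1*9)) - 1*3564 = 29*(-20 + (-8 - 9)) - 3564 = 29*(-20 - 17) - 3564 = 29*(-37) - 3564 = -1073 - 3564 = -4637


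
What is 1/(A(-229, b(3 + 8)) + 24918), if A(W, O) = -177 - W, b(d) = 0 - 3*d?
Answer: 1/24970 ≈ 4.0048e-5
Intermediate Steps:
b(d) = -3*d
1/(A(-229, b(3 + 8)) + 24918) = 1/((-177 - 1*(-229)) + 24918) = 1/((-177 + 229) + 24918) = 1/(52 + 24918) = 1/24970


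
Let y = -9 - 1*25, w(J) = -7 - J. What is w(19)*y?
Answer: 884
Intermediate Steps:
y = -34 (y = -9 - 25 = -34)
w(19)*y = (-7 - 1*19)*(-34) = (-7 - 19)*(-34) = -26*(-34) = 884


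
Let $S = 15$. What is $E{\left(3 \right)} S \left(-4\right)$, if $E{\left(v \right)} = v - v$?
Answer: $0$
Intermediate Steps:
$E{\left(v \right)} = 0$
$E{\left(3 \right)} S \left(-4\right) = 0 \cdot 15 \left(-4\right) = 0 \left(-4\right) = 0$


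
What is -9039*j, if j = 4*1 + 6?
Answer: -90390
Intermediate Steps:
j = 10 (j = 4 + 6 = 10)
-9039*j = -9039*10 = -90390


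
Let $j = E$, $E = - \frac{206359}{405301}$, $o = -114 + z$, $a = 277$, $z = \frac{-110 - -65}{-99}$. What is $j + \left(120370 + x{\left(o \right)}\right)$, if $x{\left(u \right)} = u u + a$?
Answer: $\frac{6548945315249}{49041421} \approx 1.3354 \cdot 10^{5}$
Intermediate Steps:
$z = \frac{5}{11}$ ($z = \left(-110 + 65\right) \left(- \frac{1}{99}\right) = \left(-45\right) \left(- \frac{1}{99}\right) = \frac{5}{11} \approx 0.45455$)
$o = - \frac{1249}{11}$ ($o = -114 + \frac{5}{11} = - \frac{1249}{11} \approx -113.55$)
$x{\left(u \right)} = 277 + u^{2}$ ($x{\left(u \right)} = u u + 277 = u^{2} + 277 = 277 + u^{2}$)
$E = - \frac{206359}{405301}$ ($E = \left(-206359\right) \frac{1}{405301} = - \frac{206359}{405301} \approx -0.50915$)
$j = - \frac{206359}{405301} \approx -0.50915$
$j + \left(120370 + x{\left(o \right)}\right) = - \frac{206359}{405301} + \left(120370 + \left(277 + \left(- \frac{1249}{11}\right)^{2}\right)\right) = - \frac{206359}{405301} + \left(120370 + \left(277 + \frac{1560001}{121}\right)\right) = - \frac{206359}{405301} + \left(120370 + \frac{1593518}{121}\right) = - \frac{206359}{405301} + \frac{16158288}{121} = \frac{6548945315249}{49041421}$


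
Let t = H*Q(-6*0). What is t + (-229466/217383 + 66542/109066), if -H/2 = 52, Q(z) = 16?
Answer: -19731247358881/11854547139 ≈ -1664.4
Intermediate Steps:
H = -104 (H = -2*52 = -104)
t = -1664 (t = -104*16 = -1664)
t + (-229466/217383 + 66542/109066) = -1664 + (-229466/217383 + 66542/109066) = -1664 + (-229466*1/217383 + 66542*(1/109066)) = -1664 + (-229466/217383 + 33271/54533) = -1664 - 5280919585/11854547139 = -19731247358881/11854547139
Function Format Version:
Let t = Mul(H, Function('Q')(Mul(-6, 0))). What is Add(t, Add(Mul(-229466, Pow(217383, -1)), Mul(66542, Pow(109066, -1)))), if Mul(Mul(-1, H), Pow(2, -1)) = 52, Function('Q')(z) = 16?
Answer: Rational(-19731247358881, 11854547139) ≈ -1664.4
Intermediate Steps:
H = -104 (H = Mul(-2, 52) = -104)
t = -1664 (t = Mul(-104, 16) = -1664)
Add(t, Add(Mul(-229466, Pow(217383, -1)), Mul(66542, Pow(109066, -1)))) = Add(-1664, Add(Mul(-229466, Pow(217383, -1)), Mul(66542, Pow(109066, -1)))) = Add(-1664, Add(Mul(-229466, Rational(1, 217383)), Mul(66542, Rational(1, 109066)))) = Add(-1664, Add(Rational(-229466, 217383), Rational(33271, 54533))) = Add(-1664, Rational(-5280919585, 11854547139)) = Rational(-19731247358881, 11854547139)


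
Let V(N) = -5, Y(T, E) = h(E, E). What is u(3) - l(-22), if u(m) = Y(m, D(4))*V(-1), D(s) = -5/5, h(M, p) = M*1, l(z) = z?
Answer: 27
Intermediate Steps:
h(M, p) = M
D(s) = -1 (D(s) = -5*1/5 = -1)
Y(T, E) = E
u(m) = 5 (u(m) = -1*(-5) = 5)
u(3) - l(-22) = 5 - 1*(-22) = 5 + 22 = 27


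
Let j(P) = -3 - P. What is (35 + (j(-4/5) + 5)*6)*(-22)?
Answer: -5698/5 ≈ -1139.6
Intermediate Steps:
(35 + (j(-4/5) + 5)*6)*(-22) = (35 + ((-3 - (-4)/5) + 5)*6)*(-22) = (35 + ((-3 - 1*(-⅘)) + 5)*6)*(-22) = (35 + ((-3 + ⅘) + 5)*6)*(-22) = (35 + (-11/5 + 5)*6)*(-22) = (35 + (14/5)*6)*(-22) = (35 + 84/5)*(-22) = (259/5)*(-22) = -5698/5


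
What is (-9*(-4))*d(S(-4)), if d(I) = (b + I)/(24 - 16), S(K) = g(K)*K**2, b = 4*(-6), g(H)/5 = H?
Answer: -1548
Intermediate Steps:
g(H) = 5*H
b = -24
S(K) = 5*K**3 (S(K) = (5*K)*K**2 = 5*K**3)
d(I) = -3 + I/8 (d(I) = (-24 + I)/(24 - 16) = (-24 + I)/8 = (-24 + I)*(1/8) = -3 + I/8)
(-9*(-4))*d(S(-4)) = (-9*(-4))*(-3 + (5*(-4)**3)/8) = 36*(-3 + (5*(-64))/8) = 36*(-3 + (1/8)*(-320)) = 36*(-3 - 40) = 36*(-43) = -1548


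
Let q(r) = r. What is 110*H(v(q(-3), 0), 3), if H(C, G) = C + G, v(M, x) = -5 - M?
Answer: 110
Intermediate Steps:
110*H(v(q(-3), 0), 3) = 110*((-5 - 1*(-3)) + 3) = 110*((-5 + 3) + 3) = 110*(-2 + 3) = 110*1 = 110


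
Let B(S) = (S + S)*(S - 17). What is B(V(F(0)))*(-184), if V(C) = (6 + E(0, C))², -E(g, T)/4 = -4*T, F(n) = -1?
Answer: -3054400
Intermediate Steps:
E(g, T) = 16*T (E(g, T) = -(-16)*T = 16*T)
V(C) = (6 + 16*C)²
B(S) = 2*S*(-17 + S) (B(S) = (2*S)*(-17 + S) = 2*S*(-17 + S))
B(V(F(0)))*(-184) = (2*(4*(3 + 8*(-1))²)*(-17 + 4*(3 + 8*(-1))²))*(-184) = (2*(4*(3 - 8)²)*(-17 + 4*(3 - 8)²))*(-184) = (2*(4*(-5)²)*(-17 + 4*(-5)²))*(-184) = (2*(4*25)*(-17 + 4*25))*(-184) = (2*100*(-17 + 100))*(-184) = (2*100*83)*(-184) = 16600*(-184) = -3054400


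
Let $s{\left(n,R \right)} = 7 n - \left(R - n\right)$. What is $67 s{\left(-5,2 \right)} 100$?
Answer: $-281400$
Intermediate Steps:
$s{\left(n,R \right)} = - R + 8 n$
$67 s{\left(-5,2 \right)} 100 = 67 \left(\left(-1\right) 2 + 8 \left(-5\right)\right) 100 = 67 \left(-2 - 40\right) 100 = 67 \left(-42\right) 100 = \left(-2814\right) 100 = -281400$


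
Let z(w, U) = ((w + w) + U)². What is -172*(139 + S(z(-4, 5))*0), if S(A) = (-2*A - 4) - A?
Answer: -23908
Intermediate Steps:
z(w, U) = (U + 2*w)² (z(w, U) = (2*w + U)² = (U + 2*w)²)
S(A) = -4 - 3*A (S(A) = (-4 - 2*A) - A = -4 - 3*A)
-172*(139 + S(z(-4, 5))*0) = -172*(139 + (-4 - 3*(5 + 2*(-4))²)*0) = -172*(139 + (-4 - 3*(5 - 8)²)*0) = -172*(139 + (-4 - 3*(-3)²)*0) = -172*(139 + (-4 - 3*9)*0) = -172*(139 + (-4 - 27)*0) = -172*(139 - 31*0) = -172*(139 + 0) = -172*139 = -23908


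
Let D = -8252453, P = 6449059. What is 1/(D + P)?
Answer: -1/1803394 ≈ -5.5451e-7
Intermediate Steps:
1/(D + P) = 1/(-8252453 + 6449059) = 1/(-1803394) = -1/1803394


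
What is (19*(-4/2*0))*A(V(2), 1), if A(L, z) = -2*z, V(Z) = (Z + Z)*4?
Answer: 0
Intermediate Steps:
V(Z) = 8*Z (V(Z) = (2*Z)*4 = 8*Z)
(19*(-4/2*0))*A(V(2), 1) = (19*(-4/2*0))*(-2*1) = (19*(-4*½*0))*(-2) = (19*(-2*0))*(-2) = (19*0)*(-2) = 0*(-2) = 0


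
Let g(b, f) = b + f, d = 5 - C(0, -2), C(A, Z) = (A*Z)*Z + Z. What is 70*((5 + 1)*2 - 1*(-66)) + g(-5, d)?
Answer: 5462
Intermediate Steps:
C(A, Z) = Z + A*Z**2 (C(A, Z) = A*Z**2 + Z = Z + A*Z**2)
d = 7 (d = 5 - (-2)*(1 + 0*(-2)) = 5 - (-2)*(1 + 0) = 5 - (-2) = 5 - 1*(-2) = 5 + 2 = 7)
70*((5 + 1)*2 - 1*(-66)) + g(-5, d) = 70*((5 + 1)*2 - 1*(-66)) + (-5 + 7) = 70*(6*2 + 66) + 2 = 70*(12 + 66) + 2 = 70*78 + 2 = 5460 + 2 = 5462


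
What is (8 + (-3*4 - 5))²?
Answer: 81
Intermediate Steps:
(8 + (-3*4 - 5))² = (8 + (-12 - 5))² = (8 - 17)² = (-9)² = 81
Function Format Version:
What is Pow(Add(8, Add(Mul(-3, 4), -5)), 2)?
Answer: 81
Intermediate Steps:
Pow(Add(8, Add(Mul(-3, 4), -5)), 2) = Pow(Add(8, Add(-12, -5)), 2) = Pow(Add(8, -17), 2) = Pow(-9, 2) = 81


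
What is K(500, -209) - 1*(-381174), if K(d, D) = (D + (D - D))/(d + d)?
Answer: 381173791/1000 ≈ 3.8117e+5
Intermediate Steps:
K(d, D) = D/(2*d) (K(d, D) = (D + 0)/((2*d)) = D*(1/(2*d)) = D/(2*d))
K(500, -209) - 1*(-381174) = (1/2)*(-209)/500 - 1*(-381174) = (1/2)*(-209)*(1/500) + 381174 = -209/1000 + 381174 = 381173791/1000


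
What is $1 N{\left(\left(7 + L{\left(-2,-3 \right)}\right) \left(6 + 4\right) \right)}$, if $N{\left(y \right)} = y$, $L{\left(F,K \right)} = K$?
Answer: $40$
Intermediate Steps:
$1 N{\left(\left(7 + L{\left(-2,-3 \right)}\right) \left(6 + 4\right) \right)} = 1 \left(7 - 3\right) \left(6 + 4\right) = 1 \cdot 4 \cdot 10 = 1 \cdot 40 = 40$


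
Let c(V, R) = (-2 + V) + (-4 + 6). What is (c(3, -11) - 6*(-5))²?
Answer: 1089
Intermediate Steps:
c(V, R) = V (c(V, R) = (-2 + V) + 2 = V)
(c(3, -11) - 6*(-5))² = (3 - 6*(-5))² = (3 + 30)² = 33² = 1089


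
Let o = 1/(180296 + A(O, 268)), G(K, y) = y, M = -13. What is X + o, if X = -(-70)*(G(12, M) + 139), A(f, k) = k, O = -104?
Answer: 1592574481/180564 ≈ 8820.0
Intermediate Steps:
X = 8820 (X = -(-70)*(-13 + 139) = -(-70)*126 = -1*(-8820) = 8820)
o = 1/180564 (o = 1/(180296 + 268) = 1/180564 ≈ 5.5382e-6)
X + o = 8820 + 1/180564 = 1592574481/180564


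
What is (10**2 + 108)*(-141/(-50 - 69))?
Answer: 29328/119 ≈ 246.45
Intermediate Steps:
(10**2 + 108)*(-141/(-50 - 69)) = (100 + 108)*(-141/(-119)) = 208*(-141*(-1/119)) = 208*(141/119) = 29328/119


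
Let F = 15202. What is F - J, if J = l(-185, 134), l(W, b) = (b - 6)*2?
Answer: 14946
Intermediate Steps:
l(W, b) = -12 + 2*b (l(W, b) = (-6 + b)*2 = -12 + 2*b)
J = 256 (J = -12 + 2*134 = -12 + 268 = 256)
F - J = 15202 - 1*256 = 15202 - 256 = 14946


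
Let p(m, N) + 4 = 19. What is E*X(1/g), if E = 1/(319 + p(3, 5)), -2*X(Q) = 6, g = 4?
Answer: -3/334 ≈ -0.0089820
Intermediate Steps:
p(m, N) = 15 (p(m, N) = -4 + 19 = 15)
X(Q) = -3 (X(Q) = -½*6 = -3)
E = 1/334 (E = 1/(319 + 15) = 1/334 ≈ 0.0029940)
E*X(1/g) = (1/334)*(-3) = -3/334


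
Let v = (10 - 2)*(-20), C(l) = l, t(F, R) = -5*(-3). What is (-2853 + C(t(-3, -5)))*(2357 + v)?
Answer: -6235086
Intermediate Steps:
t(F, R) = 15
v = -160 (v = 8*(-20) = -160)
(-2853 + C(t(-3, -5)))*(2357 + v) = (-2853 + 15)*(2357 - 160) = -2838*2197 = -6235086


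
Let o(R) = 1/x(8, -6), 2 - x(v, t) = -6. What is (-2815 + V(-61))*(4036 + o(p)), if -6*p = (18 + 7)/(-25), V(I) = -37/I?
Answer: -2771655471/244 ≈ -1.1359e+7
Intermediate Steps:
x(v, t) = 8 (x(v, t) = 2 - 1*(-6) = 2 + 6 = 8)
p = 1/6 (p = -(18 + 7)/(6*(-25)) = -25*(-1)/(6*25) = -1/6*(-1) = 1/6 ≈ 0.16667)
o(R) = 1/8
(-2815 + V(-61))*(4036 + o(p)) = (-2815 - 37/(-61))*(4036 + 1/8) = (-2815 - 37*(-1/61))*(32289/8) = (-2815 + 37/61)*(32289/8) = -171678/61*32289/8 = -2771655471/244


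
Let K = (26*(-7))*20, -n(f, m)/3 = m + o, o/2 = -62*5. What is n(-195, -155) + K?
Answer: -1315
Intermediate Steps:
o = -620 (o = 2*(-62*5) = 2*(-310) = -620)
n(f, m) = 1860 - 3*m (n(f, m) = -3*(m - 620) = -3*(-620 + m) = 1860 - 3*m)
K = -3640 (K = -182*20 = -3640)
n(-195, -155) + K = (1860 - 3*(-155)) - 3640 = (1860 + 465) - 3640 = 2325 - 3640 = -1315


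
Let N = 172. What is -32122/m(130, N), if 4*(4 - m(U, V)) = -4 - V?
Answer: -16061/24 ≈ -669.21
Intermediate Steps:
m(U, V) = 5 + V/4 (m(U, V) = 4 - (-4 - V)/4 = 4 + (1 + V/4) = 5 + V/4)
-32122/m(130, N) = -32122/(5 + (1/4)*172) = -32122/(5 + 43) = -32122/48 = -32122*1/48 = -16061/24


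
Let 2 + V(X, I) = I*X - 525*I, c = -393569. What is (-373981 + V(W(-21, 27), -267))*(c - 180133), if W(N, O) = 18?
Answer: 136893329028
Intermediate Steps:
V(X, I) = -2 - 525*I + I*X (V(X, I) = -2 + (I*X - 525*I) = -2 + (-525*I + I*X) = -2 - 525*I + I*X)
(-373981 + V(W(-21, 27), -267))*(c - 180133) = (-373981 + (-2 - 525*(-267) - 267*18))*(-393569 - 180133) = (-373981 + (-2 + 140175 - 4806))*(-573702) = (-373981 + 135367)*(-573702) = -238614*(-573702) = 136893329028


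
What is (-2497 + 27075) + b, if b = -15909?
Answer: 8669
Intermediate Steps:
(-2497 + 27075) + b = (-2497 + 27075) - 15909 = 24578 - 15909 = 8669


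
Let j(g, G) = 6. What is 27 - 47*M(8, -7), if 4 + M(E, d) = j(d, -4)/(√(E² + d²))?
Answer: 215 - 282*√113/113 ≈ 188.47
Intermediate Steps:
M(E, d) = -4 + 6/√(E² + d²) (M(E, d) = -4 + 6/(√(E² + d²)) = -4 + 6/√(E² + d²))
27 - 47*M(8, -7) = 27 - 47*(-4 + 6/√(8² + (-7)²)) = 27 - 47*(-4 + 6/√(64 + 49)) = 27 - 47*(-4 + 6/√113) = 27 - 47*(-4 + 6*(√113/113)) = 27 - 47*(-4 + 6*√113/113) = 27 + (188 - 282*√113/113) = 215 - 282*√113/113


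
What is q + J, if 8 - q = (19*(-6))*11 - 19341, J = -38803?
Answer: -18200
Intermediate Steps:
q = 20603 (q = 8 - ((19*(-6))*11 - 19341) = 8 - (-114*11 - 19341) = 8 - (-1254 - 19341) = 8 - 1*(-20595) = 8 + 20595 = 20603)
q + J = 20603 - 38803 = -18200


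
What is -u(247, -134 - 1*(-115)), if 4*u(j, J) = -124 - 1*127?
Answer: 251/4 ≈ 62.750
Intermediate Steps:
u(j, J) = -251/4 (u(j, J) = (-124 - 1*127)/4 = (-124 - 127)/4 = (1/4)*(-251) = -251/4)
-u(247, -134 - 1*(-115)) = -1*(-251/4) = 251/4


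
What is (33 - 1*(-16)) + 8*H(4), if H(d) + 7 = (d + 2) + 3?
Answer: 65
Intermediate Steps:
H(d) = -2 + d (H(d) = -7 + ((d + 2) + 3) = -7 + ((2 + d) + 3) = -7 + (5 + d) = -2 + d)
(33 - 1*(-16)) + 8*H(4) = (33 - 1*(-16)) + 8*(-2 + 4) = (33 + 16) + 8*2 = 49 + 16 = 65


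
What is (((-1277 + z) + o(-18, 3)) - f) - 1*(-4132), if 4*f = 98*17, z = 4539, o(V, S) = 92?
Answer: 14139/2 ≈ 7069.5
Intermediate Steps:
f = 833/2 (f = (98*17)/4 = (¼)*1666 = 833/2 ≈ 416.50)
(((-1277 + z) + o(-18, 3)) - f) - 1*(-4132) = (((-1277 + 4539) + 92) - 1*833/2) - 1*(-4132) = ((3262 + 92) - 833/2) + 4132 = (3354 - 833/2) + 4132 = 5875/2 + 4132 = 14139/2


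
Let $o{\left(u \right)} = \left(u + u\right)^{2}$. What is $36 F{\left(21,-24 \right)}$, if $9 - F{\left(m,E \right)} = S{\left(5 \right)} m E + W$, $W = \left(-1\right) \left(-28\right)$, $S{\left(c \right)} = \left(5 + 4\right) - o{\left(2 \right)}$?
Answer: $-127692$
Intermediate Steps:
$o{\left(u \right)} = 4 u^{2}$ ($o{\left(u \right)} = \left(2 u\right)^{2} = 4 u^{2}$)
$S{\left(c \right)} = -7$ ($S{\left(c \right)} = \left(5 + 4\right) - 4 \cdot 2^{2} = 9 - 4 \cdot 4 = 9 - 16 = -7$)
$W = 28$
$F{\left(m,E \right)} = -19 + 7 E m$ ($F{\left(m,E \right)} = 9 - \left(- 7 m E + 28\right) = 9 - \left(- 7 E m + 28\right) = 9 - \left(28 - 7 E m\right) = 9 + \left(-28 + 7 E m\right) = -19 + 7 E m$)
$36 F{\left(21,-24 \right)} = 36 \left(-19 + 7 \left(-24\right) 21\right) = 36 \left(-19 - 3528\right) = 36 \left(-3547\right) = -127692$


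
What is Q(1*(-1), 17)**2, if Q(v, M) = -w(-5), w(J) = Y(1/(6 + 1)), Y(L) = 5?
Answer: 25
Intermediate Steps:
w(J) = 5
Q(v, M) = -5 (Q(v, M) = -1*5 = -5)
Q(1*(-1), 17)**2 = (-5)**2 = 25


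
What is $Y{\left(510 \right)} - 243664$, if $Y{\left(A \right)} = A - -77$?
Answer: $-243077$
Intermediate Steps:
$Y{\left(A \right)} = 77 + A$ ($Y{\left(A \right)} = A + 77 = 77 + A$)
$Y{\left(510 \right)} - 243664 = \left(77 + 510\right) - 243664 = 587 - 243664 = -243077$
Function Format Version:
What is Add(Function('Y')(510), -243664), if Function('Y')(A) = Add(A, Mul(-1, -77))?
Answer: -243077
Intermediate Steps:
Function('Y')(A) = Add(77, A) (Function('Y')(A) = Add(A, 77) = Add(77, A))
Add(Function('Y')(510), -243664) = Add(Add(77, 510), -243664) = Add(587, -243664) = -243077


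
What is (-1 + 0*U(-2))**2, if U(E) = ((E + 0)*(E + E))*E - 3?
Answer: 1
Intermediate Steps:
U(E) = -3 + 2*E**3 (U(E) = (E*(2*E))*E - 3 = (2*E**2)*E - 3 = 2*E**3 - 3 = -3 + 2*E**3)
(-1 + 0*U(-2))**2 = (-1 + 0*(-3 + 2*(-2)**3))**2 = (-1 + 0*(-3 + 2*(-8)))**2 = (-1 + 0*(-3 - 16))**2 = (-1 + 0*(-19))**2 = (-1 + 0)**2 = (-1)**2 = 1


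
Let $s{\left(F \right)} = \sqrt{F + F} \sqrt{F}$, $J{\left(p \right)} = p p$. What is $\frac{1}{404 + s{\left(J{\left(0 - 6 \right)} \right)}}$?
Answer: $\frac{101}{40156} - \frac{9 \sqrt{2}}{40156} \approx 0.0021982$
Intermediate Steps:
$J{\left(p \right)} = p^{2}$
$s{\left(F \right)} = F \sqrt{2}$ ($s{\left(F \right)} = \sqrt{2 F} \sqrt{F} = \sqrt{2} \sqrt{F} \sqrt{F} = F \sqrt{2}$)
$\frac{1}{404 + s{\left(J{\left(0 - 6 \right)} \right)}} = \frac{1}{404 + \left(0 - 6\right)^{2} \sqrt{2}} = \frac{1}{404 + \left(-6\right)^{2} \sqrt{2}} = \frac{1}{404 + 36 \sqrt{2}}$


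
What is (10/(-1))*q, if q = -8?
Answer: 80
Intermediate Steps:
(10/(-1))*q = (10/(-1))*(-8) = (10*(-1))*(-8) = -10*(-8) = 80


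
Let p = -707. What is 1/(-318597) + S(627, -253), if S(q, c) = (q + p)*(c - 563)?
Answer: 20798012159/318597 ≈ 65280.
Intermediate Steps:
S(q, c) = (-707 + q)*(-563 + c) (S(q, c) = (q - 707)*(c - 563) = (-707 + q)*(-563 + c))
1/(-318597) + S(627, -253) = 1/(-318597) + (398041 - 707*(-253) - 563*627 - 253*627) = -1/318597 + (398041 + 178871 - 353001 - 158631) = -1/318597 + 65280 = 20798012159/318597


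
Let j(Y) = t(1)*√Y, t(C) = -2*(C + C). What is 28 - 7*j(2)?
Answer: 28 + 28*√2 ≈ 67.598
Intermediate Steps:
t(C) = -4*C
j(Y) = -4*√Y (j(Y) = (-4*1)*√Y = -4*√Y)
28 - 7*j(2) = 28 - (-28)*√2 = 28 + 28*√2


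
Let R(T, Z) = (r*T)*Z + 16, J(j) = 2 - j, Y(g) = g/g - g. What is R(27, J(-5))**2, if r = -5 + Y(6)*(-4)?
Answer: 8128201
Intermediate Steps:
Y(g) = 1 - g
r = 15 (r = -5 + (1 - 1*6)*(-4) = -5 + (1 - 6)*(-4) = -5 - 5*(-4) = -5 + 20 = 15)
R(T, Z) = 16 + 15*T*Z (R(T, Z) = (15*T)*Z + 16 = 15*T*Z + 16 = 16 + 15*T*Z)
R(27, J(-5))**2 = (16 + 15*27*(2 - 1*(-5)))**2 = (16 + 15*27*(2 + 5))**2 = (16 + 15*27*7)**2 = (16 + 2835)**2 = 2851**2 = 8128201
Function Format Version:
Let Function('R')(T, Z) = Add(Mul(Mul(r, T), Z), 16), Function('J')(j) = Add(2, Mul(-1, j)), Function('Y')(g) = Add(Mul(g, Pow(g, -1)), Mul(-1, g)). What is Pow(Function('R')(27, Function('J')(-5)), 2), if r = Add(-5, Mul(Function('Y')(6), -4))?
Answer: 8128201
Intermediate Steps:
Function('Y')(g) = Add(1, Mul(-1, g))
r = 15 (r = Add(-5, Mul(Add(1, Mul(-1, 6)), -4)) = Add(-5, Mul(Add(1, -6), -4)) = Add(-5, Mul(-5, -4)) = Add(-5, 20) = 15)
Function('R')(T, Z) = Add(16, Mul(15, T, Z)) (Function('R')(T, Z) = Add(Mul(Mul(15, T), Z), 16) = Add(Mul(15, T, Z), 16) = Add(16, Mul(15, T, Z)))
Pow(Function('R')(27, Function('J')(-5)), 2) = Pow(Add(16, Mul(15, 27, Add(2, Mul(-1, -5)))), 2) = Pow(Add(16, Mul(15, 27, Add(2, 5))), 2) = Pow(Add(16, Mul(15, 27, 7)), 2) = Pow(Add(16, 2835), 2) = Pow(2851, 2) = 8128201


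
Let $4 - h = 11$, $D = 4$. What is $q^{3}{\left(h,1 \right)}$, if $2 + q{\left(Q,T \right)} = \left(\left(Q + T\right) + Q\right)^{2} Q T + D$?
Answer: $-1647212741$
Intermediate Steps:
$h = -7$ ($h = 4 - 11 = -7$)
$q{\left(Q,T \right)} = 2 + Q T \left(T + 2 Q\right)^{2}$ ($q{\left(Q,T \right)} = -2 + \left(\left(\left(Q + T\right) + Q\right)^{2} Q T + 4\right) = -2 + \left(\left(T + 2 Q\right)^{2} Q T + 4\right) = -2 + \left(Q \left(T + 2 Q\right)^{2} T + 4\right) = -2 + \left(Q T \left(T + 2 Q\right)^{2} + 4\right) = -2 + \left(4 + Q T \left(T + 2 Q\right)^{2}\right) = 2 + Q T \left(T + 2 Q\right)^{2}$)
$q^{3}{\left(h,1 \right)} = \left(2 - 7 \left(1 + 2 \left(-7\right)\right)^{2}\right)^{3} = \left(2 - 7 \left(1 - 14\right)^{2}\right)^{3} = \left(2 - 7 \left(-13\right)^{2}\right)^{3} = \left(2 - 7 \cdot 169\right)^{3} = \left(2 - 1183\right)^{3} = \left(-1181\right)^{3} = -1647212741$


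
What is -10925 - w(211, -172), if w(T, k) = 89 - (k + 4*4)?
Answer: -11170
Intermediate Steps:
w(T, k) = 73 - k (w(T, k) = 89 - (k + 16) = 89 - (16 + k) = 89 + (-16 - k) = 73 - k)
-10925 - w(211, -172) = -10925 - (73 - 1*(-172)) = -10925 - (73 + 172) = -10925 - 1*245 = -10925 - 245 = -11170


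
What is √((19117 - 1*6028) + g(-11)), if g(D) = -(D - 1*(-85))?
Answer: √13015 ≈ 114.08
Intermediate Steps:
g(D) = -85 - D (g(D) = -(D + 85) = -(85 + D) = -85 - D)
√((19117 - 1*6028) + g(-11)) = √((19117 - 1*6028) + (-85 - 1*(-11))) = √((19117 - 6028) + (-85 + 11)) = √(13089 - 74) = √13015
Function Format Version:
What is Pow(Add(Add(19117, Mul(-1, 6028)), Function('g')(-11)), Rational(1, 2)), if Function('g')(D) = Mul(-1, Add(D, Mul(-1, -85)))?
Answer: Pow(13015, Rational(1, 2)) ≈ 114.08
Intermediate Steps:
Function('g')(D) = Add(-85, Mul(-1, D)) (Function('g')(D) = Mul(-1, Add(D, 85)) = Mul(-1, Add(85, D)) = Add(-85, Mul(-1, D)))
Pow(Add(Add(19117, Mul(-1, 6028)), Function('g')(-11)), Rational(1, 2)) = Pow(Add(Add(19117, Mul(-1, 6028)), Add(-85, Mul(-1, -11))), Rational(1, 2)) = Pow(Add(Add(19117, -6028), Add(-85, 11)), Rational(1, 2)) = Pow(Add(13089, -74), Rational(1, 2)) = Pow(13015, Rational(1, 2))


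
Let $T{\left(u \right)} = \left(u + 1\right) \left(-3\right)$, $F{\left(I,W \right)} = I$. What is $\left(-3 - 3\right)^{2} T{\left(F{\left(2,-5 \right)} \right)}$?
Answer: $-324$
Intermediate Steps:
$T{\left(u \right)} = -3 - 3 u$ ($T{\left(u \right)} = \left(1 + u\right) \left(-3\right) = -3 - 3 u$)
$\left(-3 - 3\right)^{2} T{\left(F{\left(2,-5 \right)} \right)} = \left(-3 - 3\right)^{2} \left(-3 - 6\right) = \left(-6\right)^{2} \left(-3 - 6\right) = 36 \left(-9\right) = -324$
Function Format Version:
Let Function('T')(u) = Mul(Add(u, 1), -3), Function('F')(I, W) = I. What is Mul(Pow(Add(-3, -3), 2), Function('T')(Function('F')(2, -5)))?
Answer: -324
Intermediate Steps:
Function('T')(u) = Add(-3, Mul(-3, u)) (Function('T')(u) = Mul(Add(1, u), -3) = Add(-3, Mul(-3, u)))
Mul(Pow(Add(-3, -3), 2), Function('T')(Function('F')(2, -5))) = Mul(Pow(Add(-3, -3), 2), Add(-3, Mul(-3, 2))) = Mul(Pow(-6, 2), Add(-3, -6)) = Mul(36, -9) = -324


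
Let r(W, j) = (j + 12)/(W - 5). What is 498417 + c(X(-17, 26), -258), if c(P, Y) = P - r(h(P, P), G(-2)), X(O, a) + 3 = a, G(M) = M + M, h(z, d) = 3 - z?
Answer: 12461008/25 ≈ 4.9844e+5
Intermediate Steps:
G(M) = 2*M
X(O, a) = -3 + a
r(W, j) = (12 + j)/(-5 + W)
c(P, Y) = P - 8/(-2 - P) (c(P, Y) = P - (12 + 2*(-2))/(-5 + (3 - P)) = P - (12 - 4)/(-2 - P) = P - 8/(-2 - P))
498417 + c(X(-17, 26), -258) = 498417 + (8 + (-3 + 26)*(2 + (-3 + 26)))/(2 + (-3 + 26)) = 498417 + (8 + 23*(2 + 23))/(2 + 23) = 498417 + (8 + 23*25)/25 = 498417 + (8 + 575)/25 = 498417 + (1/25)*583 = 498417 + 583/25 = 12461008/25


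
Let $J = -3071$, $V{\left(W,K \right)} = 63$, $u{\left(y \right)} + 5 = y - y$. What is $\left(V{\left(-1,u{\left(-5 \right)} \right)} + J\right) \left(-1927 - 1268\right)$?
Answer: $9610560$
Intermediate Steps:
$u{\left(y \right)} = -5$ ($u{\left(y \right)} = -5 + \left(y - y\right) = -5 + 0 = -5$)
$\left(V{\left(-1,u{\left(-5 \right)} \right)} + J\right) \left(-1927 - 1268\right) = \left(63 - 3071\right) \left(-1927 - 1268\right) = \left(-3008\right) \left(-3195\right) = 9610560$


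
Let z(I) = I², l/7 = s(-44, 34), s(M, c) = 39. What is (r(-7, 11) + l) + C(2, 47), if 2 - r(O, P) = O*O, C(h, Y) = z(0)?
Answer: 226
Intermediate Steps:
l = 273 (l = 7*39 = 273)
C(h, Y) = 0 (C(h, Y) = 0² = 0)
r(O, P) = 2 - O² (r(O, P) = 2 - O*O = 2 - O²)
(r(-7, 11) + l) + C(2, 47) = ((2 - 1*(-7)²) + 273) + 0 = ((2 - 1*49) + 273) + 0 = ((2 - 49) + 273) + 0 = (-47 + 273) + 0 = 226 + 0 = 226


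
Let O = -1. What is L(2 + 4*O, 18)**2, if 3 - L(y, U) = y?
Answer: 25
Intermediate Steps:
L(y, U) = 3 - y
L(2 + 4*O, 18)**2 = (3 - (2 + 4*(-1)))**2 = (3 - (2 - 4))**2 = (3 - 1*(-2))**2 = (3 + 2)**2 = 5**2 = 25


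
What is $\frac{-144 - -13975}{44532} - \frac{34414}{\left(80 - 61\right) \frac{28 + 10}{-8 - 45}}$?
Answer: $\frac{40616885563}{16076052} \approx 2526.5$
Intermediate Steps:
$\frac{-144 - -13975}{44532} - \frac{34414}{\left(80 - 61\right) \frac{28 + 10}{-8 - 45}} = \left(-144 + 13975\right) \frac{1}{44532} - \frac{34414}{\left(80 - 61\right) \frac{38}{-53}} = 13831 \cdot \frac{1}{44532} - \frac{34414}{\left(80 - 61\right) 38 \left(- \frac{1}{53}\right)} = \frac{13831}{44532} - \frac{34414}{19 \left(- \frac{38}{53}\right)} = \frac{13831}{44532} - \frac{34414}{- \frac{722}{53}} = \frac{13831}{44532} - - \frac{911971}{361} = \frac{13831}{44532} + \frac{911971}{361} = \frac{40616885563}{16076052}$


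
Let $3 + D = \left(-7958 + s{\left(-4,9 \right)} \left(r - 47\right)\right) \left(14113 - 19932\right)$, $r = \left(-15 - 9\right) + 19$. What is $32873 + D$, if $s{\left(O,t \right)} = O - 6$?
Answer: $43314592$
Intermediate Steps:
$s{\left(O,t \right)} = -6 + O$ ($s{\left(O,t \right)} = O - 6 = -6 + O$)
$r = -5$ ($r = -24 + 19 = -5$)
$D = 43281719$ ($D = -3 + \left(-7958 + \left(-6 - 4\right) \left(-5 - 47\right)\right) \left(14113 - 19932\right) = -3 + \left(-7958 - -520\right) \left(-5819\right) = -3 + \left(-7958 + 520\right) \left(-5819\right) = -3 - -43281722 = -3 + 43281722 = 43281719$)
$32873 + D = 32873 + 43281719 = 43314592$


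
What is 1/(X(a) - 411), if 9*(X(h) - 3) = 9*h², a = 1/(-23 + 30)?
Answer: -49/19991 ≈ -0.0024511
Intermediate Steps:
a = ⅐ (a = 1/7 = ⅐ ≈ 0.14286)
X(h) = 3 + h² (X(h) = 3 + (9*h²)/9 = 3 + h²)
1/(X(a) - 411) = 1/((3 + (⅐)²) - 411) = 1/((3 + 1/49) - 411) = 1/(148/49 - 411) = 1/(-19991/49) = -49/19991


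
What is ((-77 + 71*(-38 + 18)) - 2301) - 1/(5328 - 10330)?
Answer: -18997595/5002 ≈ -3798.0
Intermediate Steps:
((-77 + 71*(-38 + 18)) - 2301) - 1/(5328 - 10330) = ((-77 + 71*(-20)) - 2301) - 1/(-5002) = ((-77 - 1420) - 2301) - 1*(-1/5002) = (-1497 - 2301) + 1/5002 = -3798 + 1/5002 = -18997595/5002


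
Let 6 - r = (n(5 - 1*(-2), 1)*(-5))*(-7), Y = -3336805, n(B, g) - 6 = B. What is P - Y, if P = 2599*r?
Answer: 2169854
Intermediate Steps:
n(B, g) = 6 + B
r = -449 (r = 6 - (6 + (5 - 1*(-2)))*(-5)*(-7) = 6 - (6 + (5 + 2))*(-5)*(-7) = 6 - (6 + 7)*(-5)*(-7) = 6 - 13*(-5)*(-7) = 6 - (-65)*(-7) = 6 - 1*455 = 6 - 455 = -449)
P = -1166951 (P = 2599*(-449) = -1166951)
P - Y = -1166951 - 1*(-3336805) = -1166951 + 3336805 = 2169854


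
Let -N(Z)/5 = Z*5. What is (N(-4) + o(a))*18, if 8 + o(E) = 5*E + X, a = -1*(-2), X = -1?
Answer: 1818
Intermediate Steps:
N(Z) = -25*Z (N(Z) = -5*Z*5 = -25*Z)
a = 2
o(E) = -9 + 5*E (o(E) = -8 + (5*E - 1) = -8 + (-1 + 5*E) = -9 + 5*E)
(N(-4) + o(a))*18 = (-25*(-4) + (-9 + 5*2))*18 = (100 + (-9 + 10))*18 = (100 + 1)*18 = 101*18 = 1818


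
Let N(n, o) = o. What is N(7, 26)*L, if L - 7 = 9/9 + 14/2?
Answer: 390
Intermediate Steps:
L = 15 (L = 7 + (9/9 + 14/2) = 7 + (9*(⅑) + 14*(½)) = 7 + (1 + 7) = 7 + 8 = 15)
N(7, 26)*L = 26*15 = 390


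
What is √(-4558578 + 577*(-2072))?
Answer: 29*I*√6842 ≈ 2398.8*I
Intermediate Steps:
√(-4558578 + 577*(-2072)) = √(-4558578 - 1195544) = √(-5754122) = 29*I*√6842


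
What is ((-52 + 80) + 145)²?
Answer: 29929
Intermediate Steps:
((-52 + 80) + 145)² = (28 + 145)² = 173² = 29929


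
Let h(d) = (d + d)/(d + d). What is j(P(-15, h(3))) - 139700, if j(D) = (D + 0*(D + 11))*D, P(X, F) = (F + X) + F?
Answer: -139531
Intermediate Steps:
h(d) = 1 (h(d) = (2*d)/((2*d)) = (2*d)*(1/(2*d)) = 1)
P(X, F) = X + 2*F
j(D) = D² (j(D) = (D + 0*(11 + D))*D = (D + 0)*D = D*D = D²)
j(P(-15, h(3))) - 139700 = (-15 + 2*1)² - 139700 = (-15 + 2)² - 139700 = (-13)² - 139700 = 169 - 139700 = -139531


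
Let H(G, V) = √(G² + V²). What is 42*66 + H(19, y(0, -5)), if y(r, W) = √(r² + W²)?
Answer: 2772 + √386 ≈ 2791.6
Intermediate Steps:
y(r, W) = √(W² + r²)
42*66 + H(19, y(0, -5)) = 42*66 + √(19² + (√((-5)² + 0²))²) = 2772 + √(361 + (√(25 + 0))²) = 2772 + √(361 + (√25)²) = 2772 + √(361 + 5²) = 2772 + √(361 + 25) = 2772 + √386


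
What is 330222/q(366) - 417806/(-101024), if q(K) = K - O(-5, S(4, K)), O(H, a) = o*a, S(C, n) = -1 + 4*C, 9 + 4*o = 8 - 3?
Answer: 5586588569/6415024 ≈ 870.86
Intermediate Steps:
o = -1 (o = -9/4 + (8 - 3)/4 = -9/4 + (¼)*5 = -9/4 + 5/4 = -1)
O(H, a) = -a
q(K) = 15 + K (q(K) = K - (-1)*(-1 + 4*4) = K - (-1)*(-1 + 16) = K - (-1)*15 = K - 1*(-15) = K + 15 = 15 + K)
330222/q(366) - 417806/(-101024) = 330222/(15 + 366) - 417806/(-101024) = 330222/381 - 417806*(-1/101024) = 330222*(1/381) + 208903/50512 = 110074/127 + 208903/50512 = 5586588569/6415024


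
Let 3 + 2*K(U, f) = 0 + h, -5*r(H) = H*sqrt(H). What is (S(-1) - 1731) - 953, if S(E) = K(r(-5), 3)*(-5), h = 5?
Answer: -2689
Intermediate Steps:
r(H) = -H**(3/2)/5 (r(H) = -H*sqrt(H)/5 = -H**(3/2)/5)
K(U, f) = 1 (K(U, f) = -3/2 + (0 + 5)/2 = -3/2 + (1/2)*5 = -3/2 + 5/2 = 1)
S(E) = -5 (S(E) = 1*(-5) = -5)
(S(-1) - 1731) - 953 = (-5 - 1731) - 953 = -1736 - 953 = -2689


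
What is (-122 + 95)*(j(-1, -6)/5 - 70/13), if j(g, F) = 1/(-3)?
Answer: 9567/65 ≈ 147.18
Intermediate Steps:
j(g, F) = -⅓
(-122 + 95)*(j(-1, -6)/5 - 70/13) = (-122 + 95)*(-⅓/5 - 70/13) = -27*(-⅓*⅕ - 70*1/13) = -27*(-1/15 - 70/13) = -27*(-1063/195) = 9567/65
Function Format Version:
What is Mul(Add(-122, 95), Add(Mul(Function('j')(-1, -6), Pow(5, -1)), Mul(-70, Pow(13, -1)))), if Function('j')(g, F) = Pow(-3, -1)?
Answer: Rational(9567, 65) ≈ 147.18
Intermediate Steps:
Function('j')(g, F) = Rational(-1, 3)
Mul(Add(-122, 95), Add(Mul(Function('j')(-1, -6), Pow(5, -1)), Mul(-70, Pow(13, -1)))) = Mul(Add(-122, 95), Add(Mul(Rational(-1, 3), Pow(5, -1)), Mul(-70, Pow(13, -1)))) = Mul(-27, Add(Mul(Rational(-1, 3), Rational(1, 5)), Mul(-70, Rational(1, 13)))) = Mul(-27, Add(Rational(-1, 15), Rational(-70, 13))) = Mul(-27, Rational(-1063, 195)) = Rational(9567, 65)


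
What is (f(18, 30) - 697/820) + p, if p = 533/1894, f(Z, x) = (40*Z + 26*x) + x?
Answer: 28967431/18940 ≈ 1529.4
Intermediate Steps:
f(Z, x) = 27*x + 40*Z (f(Z, x) = (26*x + 40*Z) + x = 27*x + 40*Z)
p = 533/1894 (p = 533*(1/1894) = 533/1894 ≈ 0.28141)
(f(18, 30) - 697/820) + p = ((27*30 + 40*18) - 697/820) + 533/1894 = ((810 + 720) - 697/820) + 533/1894 = (1530 - 1*17/20) + 533/1894 = (1530 - 17/20) + 533/1894 = 30583/20 + 533/1894 = 28967431/18940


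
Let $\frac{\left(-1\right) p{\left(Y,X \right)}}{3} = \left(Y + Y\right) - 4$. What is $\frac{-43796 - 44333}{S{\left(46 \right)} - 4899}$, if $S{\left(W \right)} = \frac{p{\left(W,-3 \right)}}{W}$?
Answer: $\frac{2026967}{112809} \approx 17.968$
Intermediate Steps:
$p{\left(Y,X \right)} = 12 - 6 Y$ ($p{\left(Y,X \right)} = - 3 \left(\left(Y + Y\right) - 4\right) = - 3 \left(2 Y - 4\right) = - 3 \left(-4 + 2 Y\right) = 12 - 6 Y$)
$S{\left(W \right)} = \frac{12 - 6 W}{W}$
$\frac{-43796 - 44333}{S{\left(46 \right)} - 4899} = \frac{-43796 - 44333}{\left(-6 + \frac{12}{46}\right) - 4899} = - \frac{88129}{\left(-6 + 12 \cdot \frac{1}{46}\right) - 4899} = - \frac{88129}{\left(-6 + \frac{6}{23}\right) - 4899} = - \frac{88129}{- \frac{132}{23} - 4899} = - \frac{88129}{- \frac{112809}{23}} = \left(-88129\right) \left(- \frac{23}{112809}\right) = \frac{2026967}{112809}$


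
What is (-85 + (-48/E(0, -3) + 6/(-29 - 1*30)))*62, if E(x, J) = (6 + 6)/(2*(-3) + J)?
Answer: -179614/59 ≈ -3044.3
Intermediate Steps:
E(x, J) = 12/(-6 + J)
(-85 + (-48/E(0, -3) + 6/(-29 - 1*30)))*62 = (-85 + (-48/(12/(-6 - 3)) + 6/(-29 - 1*30)))*62 = (-85 + (-48/(12/(-9)) + 6/(-29 - 30)))*62 = (-85 + (-48/(12*(-⅑)) + 6/(-59)))*62 = (-85 + (-48/(-4/3) + 6*(-1/59)))*62 = (-85 + (-48*(-¾) - 6/59))*62 = (-85 + (36 - 6/59))*62 = (-85 + 2118/59)*62 = -2897/59*62 = -179614/59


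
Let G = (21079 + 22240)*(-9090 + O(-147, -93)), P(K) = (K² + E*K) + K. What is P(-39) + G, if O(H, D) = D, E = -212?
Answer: -397788627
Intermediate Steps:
P(K) = K² - 211*K (P(K) = (K² - 212*K) + K = K² - 211*K)
G = -397798377 (G = (21079 + 22240)*(-9090 - 93) = 43319*(-9183) = -397798377)
P(-39) + G = -39*(-211 - 39) - 397798377 = -39*(-250) - 397798377 = 9750 - 397798377 = -397788627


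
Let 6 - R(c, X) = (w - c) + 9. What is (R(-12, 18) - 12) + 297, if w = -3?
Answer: 273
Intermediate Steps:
R(c, X) = c (R(c, X) = 6 - ((-3 - c) + 9) = 6 - (6 - c) = 6 + (-6 + c) = c)
(R(-12, 18) - 12) + 297 = (-12 - 12) + 297 = -24 + 297 = 273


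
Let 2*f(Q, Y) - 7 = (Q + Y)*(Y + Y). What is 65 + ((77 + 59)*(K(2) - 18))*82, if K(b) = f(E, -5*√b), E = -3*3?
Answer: 395961 + 501840*√2 ≈ 1.1057e+6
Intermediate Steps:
E = -9
f(Q, Y) = 7/2 + Y*(Q + Y) (f(Q, Y) = 7/2 + ((Q + Y)*(Y + Y))/2 = 7/2 + ((Q + Y)*(2*Y))/2 = 7/2 + (2*Y*(Q + Y))/2 = 7/2 + Y*(Q + Y))
K(b) = 7/2 + 25*b + 45*√b (K(b) = 7/2 + (-5*√b)² - (-45)*√b = 7/2 + 25*b + 45*√b)
65 + ((77 + 59)*(K(2) - 18))*82 = 65 + ((77 + 59)*((7/2 + 25*2 + 45*√2) - 18))*82 = 65 + (136*((7/2 + 50 + 45*√2) - 18))*82 = 65 + (136*((107/2 + 45*√2) - 18))*82 = 65 + (136*(71/2 + 45*√2))*82 = 65 + (4828 + 6120*√2)*82 = 65 + (395896 + 501840*√2) = 395961 + 501840*√2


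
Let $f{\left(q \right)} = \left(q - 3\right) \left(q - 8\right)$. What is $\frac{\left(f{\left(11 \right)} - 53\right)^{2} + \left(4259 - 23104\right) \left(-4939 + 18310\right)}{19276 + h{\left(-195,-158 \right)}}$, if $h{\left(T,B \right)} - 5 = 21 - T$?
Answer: $- \frac{251975654}{19497} \approx -12924.0$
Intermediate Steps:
$h{\left(T,B \right)} = 26 - T$ ($h{\left(T,B \right)} = 5 - \left(-21 + T\right) = 26 - T$)
$f{\left(q \right)} = \left(-8 + q\right) \left(-3 + q\right)$ ($f{\left(q \right)} = \left(-3 + q\right) \left(-8 + q\right) = \left(-8 + q\right) \left(-3 + q\right)$)
$\frac{\left(f{\left(11 \right)} - 53\right)^{2} + \left(4259 - 23104\right) \left(-4939 + 18310\right)}{19276 + h{\left(-195,-158 \right)}} = \frac{\left(\left(24 + 11^{2} - 121\right) - 53\right)^{2} + \left(4259 - 23104\right) \left(-4939 + 18310\right)}{19276 + \left(26 - -195\right)} = \frac{\left(\left(24 + 121 - 121\right) - 53\right)^{2} - 251976495}{19276 + \left(26 + 195\right)} = \frac{\left(24 - 53\right)^{2} - 251976495}{19276 + 221} = \frac{\left(-29\right)^{2} - 251976495}{19497} = \left(841 - 251976495\right) \frac{1}{19497} = \left(-251975654\right) \frac{1}{19497} = - \frac{251975654}{19497}$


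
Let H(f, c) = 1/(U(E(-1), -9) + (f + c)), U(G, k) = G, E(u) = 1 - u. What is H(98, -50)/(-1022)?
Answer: -1/51100 ≈ -1.9569e-5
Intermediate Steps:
H(f, c) = 1/(2 + c + f) (H(f, c) = 1/((1 - 1*(-1)) + (f + c)) = 1/((1 + 1) + (c + f)) = 1/(2 + (c + f)) = 1/(2 + c + f))
H(98, -50)/(-1022) = 1/((2 - 50 + 98)*(-1022)) = -1/1022/50 = (1/50)*(-1/1022) = -1/51100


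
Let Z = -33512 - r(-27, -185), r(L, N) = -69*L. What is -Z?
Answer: 35375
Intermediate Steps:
Z = -35375 (Z = -33512 - (-69)*(-27) = -33512 - 1*1863 = -33512 - 1863 = -35375)
-Z = -1*(-35375) = 35375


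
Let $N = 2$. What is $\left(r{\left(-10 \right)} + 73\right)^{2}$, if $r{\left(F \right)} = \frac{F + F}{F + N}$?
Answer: $\frac{22801}{4} \approx 5700.3$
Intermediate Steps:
$r{\left(F \right)} = \frac{2 F}{2 + F}$ ($r{\left(F \right)} = \frac{F + F}{F + 2} = \frac{2 F}{2 + F}$)
$\left(r{\left(-10 \right)} + 73\right)^{2} = \left(2 \left(-10\right) \frac{1}{2 - 10} + 73\right)^{2} = \left(2 \left(-10\right) \frac{1}{-8} + 73\right)^{2} = \left(2 \left(-10\right) \left(- \frac{1}{8}\right) + 73\right)^{2} = \left(\frac{5}{2} + 73\right)^{2} = \left(\frac{151}{2}\right)^{2} = \frac{22801}{4}$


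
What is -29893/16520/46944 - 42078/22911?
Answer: -221991836729/120869533440 ≈ -1.8366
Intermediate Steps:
-29893/16520/46944 - 42078/22911 = -29893*1/16520*(1/46944) - 42078*1/22911 = -29893/16520*1/46944 - 14026/7637 = -29893/775514880 - 14026/7637 = -221991836729/120869533440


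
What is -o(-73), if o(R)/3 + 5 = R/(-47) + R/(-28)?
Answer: 3315/1316 ≈ 2.5190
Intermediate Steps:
o(R) = -15 - 225*R/1316 (o(R) = -15 + 3*(R/(-47) + R/(-28)) = -15 + 3*(R*(-1/47) + R*(-1/28)) = -15 + 3*(-R/47 - R/28) = -15 + 3*(-75*R/1316) = -15 - 225*R/1316)
-o(-73) = -(-15 - 225/1316*(-73)) = -(-15 + 16425/1316) = -1*(-3315/1316) = 3315/1316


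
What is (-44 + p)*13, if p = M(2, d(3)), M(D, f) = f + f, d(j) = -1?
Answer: -598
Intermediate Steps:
M(D, f) = 2*f
p = -2 (p = 2*(-1) = -2)
(-44 + p)*13 = (-44 - 2)*13 = -46*13 = -598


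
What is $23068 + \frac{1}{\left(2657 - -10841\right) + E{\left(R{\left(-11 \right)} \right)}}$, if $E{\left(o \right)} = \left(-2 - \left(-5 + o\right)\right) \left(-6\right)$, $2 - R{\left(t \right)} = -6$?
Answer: $\frac{312063905}{13528} \approx 23068.0$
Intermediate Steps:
$R{\left(t \right)} = 8$ ($R{\left(t \right)} = 2 - -6 = 2 + 6 = 8$)
$E{\left(o \right)} = -18 + 6 o$ ($E{\left(o \right)} = \left(3 - o\right) \left(-6\right) = -18 + 6 o$)
$23068 + \frac{1}{\left(2657 - -10841\right) + E{\left(R{\left(-11 \right)} \right)}} = 23068 + \frac{1}{\left(2657 - -10841\right) + \left(-18 + 6 \cdot 8\right)} = 23068 + \frac{1}{\left(2657 + 10841\right) + \left(-18 + 48\right)} = 23068 + \frac{1}{13498 + 30} = 23068 + \frac{1}{13528} = \frac{312063905}{13528}$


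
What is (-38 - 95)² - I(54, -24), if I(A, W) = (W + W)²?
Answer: 15385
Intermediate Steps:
I(A, W) = 4*W² (I(A, W) = (2*W)² = 4*W²)
(-38 - 95)² - I(54, -24) = (-38 - 95)² - 4*(-24)² = (-133)² - 4*576 = 17689 - 1*2304 = 17689 - 2304 = 15385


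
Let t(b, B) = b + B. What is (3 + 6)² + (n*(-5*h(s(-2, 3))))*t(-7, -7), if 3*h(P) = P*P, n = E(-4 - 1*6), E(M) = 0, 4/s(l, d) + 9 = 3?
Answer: 81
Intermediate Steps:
s(l, d) = -⅔ (s(l, d) = 4/(-9 + 3) = 4/(-6) = 4*(-⅙) = -⅔)
n = 0
h(P) = P²/3 (h(P) = (P*P)/3 = P²/3)
t(b, B) = B + b
(3 + 6)² + (n*(-5*h(s(-2, 3))))*t(-7, -7) = (3 + 6)² + (0*(-5*(-⅔)²/3))*(-7 - 7) = 9² + (0*(-5*4/(3*9)))*(-14) = 81 + (0*(-5*4/27))*(-14) = 81 + (0*(-20/27))*(-14) = 81 + 0*(-14) = 81 + 0 = 81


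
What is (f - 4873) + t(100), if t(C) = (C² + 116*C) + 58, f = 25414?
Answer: 42199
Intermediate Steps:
t(C) = 58 + C² + 116*C
(f - 4873) + t(100) = (25414 - 4873) + (58 + 100² + 116*100) = 20541 + (58 + 10000 + 11600) = 20541 + 21658 = 42199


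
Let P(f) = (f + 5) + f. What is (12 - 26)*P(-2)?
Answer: -14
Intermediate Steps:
P(f) = 5 + 2*f (P(f) = (5 + f) + f = 5 + 2*f)
(12 - 26)*P(-2) = (12 - 26)*(5 + 2*(-2)) = -14*(5 - 4) = -14*1 = -14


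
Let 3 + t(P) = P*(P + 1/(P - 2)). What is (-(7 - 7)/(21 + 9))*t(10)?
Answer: 0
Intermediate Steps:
t(P) = -3 + P*(P + 1/(-2 + P)) (t(P) = -3 + P*(P + 1/(P - 2)) = -3 + P*(P + 1/(-2 + P)))
(-(7 - 7)/(21 + 9))*t(10) = (-(7 - 7)/(21 + 9))*((6 + 10³ - 2*10 - 2*10²)/(-2 + 10)) = (-0/30)*((6 + 1000 - 20 - 2*100)/8) = (-0/30)*((6 + 1000 - 20 - 200)/8) = (-1*0)*((⅛)*786) = 0*(393/4) = 0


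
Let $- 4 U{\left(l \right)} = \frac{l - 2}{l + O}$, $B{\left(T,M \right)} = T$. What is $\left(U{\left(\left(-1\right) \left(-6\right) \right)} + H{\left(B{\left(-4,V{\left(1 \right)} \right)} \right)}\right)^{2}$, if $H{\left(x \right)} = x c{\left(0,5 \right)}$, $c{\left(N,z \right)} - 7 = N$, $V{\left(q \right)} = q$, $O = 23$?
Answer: $\frac{660969}{841} \approx 785.93$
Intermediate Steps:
$c{\left(N,z \right)} = 7 + N$
$U{\left(l \right)} = - \frac{-2 + l}{4 \left(23 + l\right)}$ ($U{\left(l \right)} = - \frac{\left(l - 2\right) \frac{1}{l + 23}}{4} = - \frac{\left(-2 + l\right) \frac{1}{23 + l}}{4} = - \frac{\frac{1}{23 + l} \left(-2 + l\right)}{4} = - \frac{-2 + l}{4 \left(23 + l\right)}$)
$H{\left(x \right)} = 7 x$ ($H{\left(x \right)} = x \left(7 + 0\right) = x 7 = 7 x$)
$\left(U{\left(\left(-1\right) \left(-6\right) \right)} + H{\left(B{\left(-4,V{\left(1 \right)} \right)} \right)}\right)^{2} = \left(\frac{2 - \left(-1\right) \left(-6\right)}{4 \left(23 - -6\right)} + 7 \left(-4\right)\right)^{2} = \left(\frac{2 - 6}{4 \left(23 + 6\right)} - 28\right)^{2} = \left(\frac{2 - 6}{4 \cdot 29} - 28\right)^{2} = \left(\frac{1}{4} \cdot \frac{1}{29} \left(-4\right) - 28\right)^{2} = \left(- \frac{1}{29} - 28\right)^{2} = \left(- \frac{813}{29}\right)^{2} = \frac{660969}{841}$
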